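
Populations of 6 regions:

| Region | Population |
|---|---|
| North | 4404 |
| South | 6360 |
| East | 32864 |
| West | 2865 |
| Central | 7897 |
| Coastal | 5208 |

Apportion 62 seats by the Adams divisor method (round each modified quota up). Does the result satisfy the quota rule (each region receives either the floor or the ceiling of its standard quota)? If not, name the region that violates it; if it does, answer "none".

Standard quotas: North 4.581, South 6.616, East 34.189, West 2.980, Central 8.215, Coastal 5.418.
Adams allocation: North 5, South 7, East 33, West 3, Central 8, Coastal 6.
East has quota 34.189 (lower 34, upper 35) but receives 33 — outside the quota interval.

East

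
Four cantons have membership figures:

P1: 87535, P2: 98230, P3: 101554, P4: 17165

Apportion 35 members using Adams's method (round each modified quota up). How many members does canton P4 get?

2

Standard divisor 304484/35 ≈ 8699.543; standard quotas: P1 10.062, P2 11.291, P3 11.673, P4 1.973.
Rounding up gives 11, 12, 12, 2 = 37 seats, so the divisor must be adjusted.
With modified divisor 9100: modified quotas P1 9.619, P2 10.795, P3 11.160, P4 1.886.
Rounding up: P1 10, P2 11, P3 12, P4 2 (total 35).
P4 receives 2.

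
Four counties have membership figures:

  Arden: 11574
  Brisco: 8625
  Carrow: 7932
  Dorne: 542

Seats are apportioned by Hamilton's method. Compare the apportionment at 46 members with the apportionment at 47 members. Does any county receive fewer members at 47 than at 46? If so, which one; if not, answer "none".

none

At 46 seats: Arden 18, Brisco 14, Carrow 13, Dorne 1.
At 47 seats: Arden 19, Brisco 14, Carrow 13, Dorne 1.
No county's allocation decreased.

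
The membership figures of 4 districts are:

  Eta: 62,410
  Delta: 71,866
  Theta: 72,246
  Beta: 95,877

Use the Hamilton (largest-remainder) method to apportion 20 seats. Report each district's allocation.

Eta=4, Delta=5, Theta=5, Beta=6

Total 302399; standard divisor 302399/20 ≈ 15119.95.
Standard quotas: Eta 4.1277, Delta 4.7531, Theta 4.7782, Beta 6.3411.
Lower quotas: Eta 4, Delta 4, Theta 4, Beta 6 (sum 18, leaving 2 seats).
Remainders in descending order: Theta 0.7782, Delta 0.7531, Beta 0.3411, Eta 0.1277.
The surplus seats go to Theta, Delta.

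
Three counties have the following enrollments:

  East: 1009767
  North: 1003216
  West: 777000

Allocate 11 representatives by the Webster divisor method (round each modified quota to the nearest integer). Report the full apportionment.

East 4, North 4, West 3

Standard divisor 2789983/11 ≈ 253634.818; standard quotas: East 3.981, North 3.955, West 3.063.
Rounding to the nearest integer gives East 4, North 4, West 3 — total 11, matching the house size, so no adjustment is needed.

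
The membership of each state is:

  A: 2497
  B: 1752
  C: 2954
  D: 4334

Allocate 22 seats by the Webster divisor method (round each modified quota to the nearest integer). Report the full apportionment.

Standard divisor 11537/22 ≈ 524.409; standard quotas: A 4.762, B 3.341, C 5.633, D 8.265.
Rounding to the nearest integer gives A 5, B 3, C 6, D 8 — total 22, matching the house size, so no adjustment is needed.

A=5; B=3; C=6; D=8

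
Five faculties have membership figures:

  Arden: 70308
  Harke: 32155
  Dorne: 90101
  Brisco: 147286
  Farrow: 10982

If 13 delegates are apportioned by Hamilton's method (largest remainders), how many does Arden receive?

Total 350832; standard divisor 350832/13 ≈ 26987.077.
Standard quotas: Arden 2.6052, Harke 1.1915, Dorne 3.3387, Brisco 5.4576, Farrow 0.4069.
Lower quotas: Arden 2, Harke 1, Dorne 3, Brisco 5, Farrow 0 (sum 11, leaving 2 seats).
Remainders in descending order: Arden 0.6052, Brisco 0.4576, Farrow 0.4069, Dorne 0.3387, Harke 0.1915.
Largest remainders: Arden, Brisco receive the extra seats.
Arden receives 3.

3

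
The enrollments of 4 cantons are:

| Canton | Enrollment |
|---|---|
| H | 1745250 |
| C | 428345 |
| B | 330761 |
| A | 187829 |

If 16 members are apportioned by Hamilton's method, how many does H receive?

10

Total 2692185; standard divisor 2692185/16 ≈ 168261.562.
Standard quotas: H 10.3722, C 2.5457, B 1.9658, A 1.1163.
Lower quotas: H 10, C 2, B 1, A 1 (sum 14, leaving 2 seats).
Remainders in descending order: B 0.9658, C 0.5457, H 0.3722, A 0.1163.
The surplus seats go to B, C.
H receives 10.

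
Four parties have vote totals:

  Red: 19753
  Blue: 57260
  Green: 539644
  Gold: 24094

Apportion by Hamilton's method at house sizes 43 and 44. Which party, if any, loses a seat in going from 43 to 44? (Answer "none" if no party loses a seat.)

none

At 43 seats: Red 1, Blue 4, Green 36, Gold 2.
At 44 seats: Red 1, Blue 4, Green 37, Gold 2.
No party's allocation decreased.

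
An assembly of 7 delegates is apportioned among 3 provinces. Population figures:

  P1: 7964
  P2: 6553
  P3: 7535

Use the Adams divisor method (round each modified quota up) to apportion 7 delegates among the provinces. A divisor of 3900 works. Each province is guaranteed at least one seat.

P1: 3, P2: 2, P3: 2

With modified divisor 3900: modified quotas P1 2.042, P2 1.680, P3 1.932.
Rounding up: P1 3, P2 2, P3 2 (total 7).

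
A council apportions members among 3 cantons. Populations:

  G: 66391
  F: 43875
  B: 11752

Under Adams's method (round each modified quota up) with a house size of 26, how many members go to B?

Standard divisor 122018/26 ≈ 4693; standard quotas: G 14.147, F 9.349, B 2.504.
Rounding up gives 15, 10, 3 = 28 seats, so the divisor must be adjusted.
With modified divisor 5000: modified quotas G 13.278, F 8.775, B 2.350.
Rounding up: G 14, F 9, B 3 (total 26).
B receives 3.

3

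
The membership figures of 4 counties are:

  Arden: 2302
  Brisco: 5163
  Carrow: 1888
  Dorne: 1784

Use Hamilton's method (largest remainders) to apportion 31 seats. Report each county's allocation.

Arden: 7; Brisco: 14; Carrow: 5; Dorne: 5

Total 11137; standard divisor 11137/31 ≈ 359.258.
Standard quotas: Arden 6.4077, Brisco 14.3713, Carrow 5.2553, Dorne 4.9658.
Lower quotas: Arden 6, Brisco 14, Carrow 5, Dorne 4 (sum 29, leaving 2 seats).
Remainders in descending order: Dorne 0.9658, Arden 0.4077, Brisco 0.3713, Carrow 0.2553.
The surplus seats go to Dorne, Arden.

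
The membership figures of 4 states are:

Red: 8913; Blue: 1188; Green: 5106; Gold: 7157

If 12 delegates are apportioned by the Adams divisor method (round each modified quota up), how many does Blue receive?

Standard divisor 22364/12 ≈ 1863.667; standard quotas: Red 4.783, Blue 0.637, Green 2.740, Gold 3.840.
Rounding up gives 5, 1, 3, 4 = 13 seats, so the divisor must be adjusted.
With modified divisor 2300: modified quotas Red 3.875, Blue 0.517, Green 2.220, Gold 3.112.
Rounding up: Red 4, Blue 1, Green 3, Gold 4 (total 12).
Blue receives 1.

1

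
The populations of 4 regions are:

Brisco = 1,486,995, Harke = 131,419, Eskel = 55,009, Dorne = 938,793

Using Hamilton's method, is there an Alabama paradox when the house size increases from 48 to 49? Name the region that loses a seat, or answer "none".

Harke

At 48 seats: Brisco 27, Harke 3, Eskel 1, Dorne 17.
At 49 seats: Brisco 28, Harke 2, Eskel 1, Dorne 18.
Harke drops from 3 to 2.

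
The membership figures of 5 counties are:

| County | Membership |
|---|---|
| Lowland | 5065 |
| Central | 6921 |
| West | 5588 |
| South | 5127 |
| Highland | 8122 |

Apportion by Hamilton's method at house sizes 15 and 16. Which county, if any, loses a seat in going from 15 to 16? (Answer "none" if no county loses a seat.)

At 15 seats: Lowland 2, Central 3, West 3, South 3, Highland 4.
At 16 seats: Lowland 3, Central 3, West 3, South 3, Highland 4.
No county's allocation decreased.

none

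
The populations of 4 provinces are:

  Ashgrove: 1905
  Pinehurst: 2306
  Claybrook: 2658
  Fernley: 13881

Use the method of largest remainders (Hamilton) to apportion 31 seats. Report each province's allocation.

Total 20750; standard divisor 20750/31 ≈ 669.355.
Standard quotas: Ashgrove 2.8460, Pinehurst 3.4451, Claybrook 3.9710, Fernley 20.7379.
Lower quotas: Ashgrove 2, Pinehurst 3, Claybrook 3, Fernley 20 (sum 28, leaving 3 seats).
Remainders in descending order: Claybrook 0.9710, Ashgrove 0.8460, Fernley 0.7379, Pinehurst 0.4451.
The surplus seats go to Claybrook, Ashgrove, Fernley.

Ashgrove: 3, Pinehurst: 3, Claybrook: 4, Fernley: 21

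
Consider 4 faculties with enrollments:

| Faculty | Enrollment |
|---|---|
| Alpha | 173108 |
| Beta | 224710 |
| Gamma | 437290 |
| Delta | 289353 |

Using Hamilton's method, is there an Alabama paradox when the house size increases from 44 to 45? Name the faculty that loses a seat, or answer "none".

none

At 44 seats: Alpha 7, Beta 9, Gamma 17, Delta 11.
At 45 seats: Alpha 7, Beta 9, Gamma 17, Delta 12.
No faculty's allocation decreased.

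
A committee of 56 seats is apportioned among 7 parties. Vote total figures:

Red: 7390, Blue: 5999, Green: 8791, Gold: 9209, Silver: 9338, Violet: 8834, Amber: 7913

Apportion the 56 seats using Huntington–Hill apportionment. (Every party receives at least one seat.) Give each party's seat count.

Red 7, Blue 6, Green 8, Gold 9, Silver 9, Violet 9, Amber 8

With divisor 1039: modified quotas Red 7.113, Blue 5.774, Green 8.461, Gold 8.863, Silver 8.987, Violet 8.502, Amber 7.616.
Geometric-mean thresholds: Red √(7·8)=7.483, Blue √(5·6)=5.477, Green √(8·9)=8.485, Gold √(8·9)=8.485, Silver √(8·9)=8.485, Violet √(8·9)=8.485, Amber √(7·8)=7.483.
Each quota rounded against its threshold gives Red 7, Blue 6, Green 8, Gold 9, Silver 9, Violet 9, Amber 8 (total 56).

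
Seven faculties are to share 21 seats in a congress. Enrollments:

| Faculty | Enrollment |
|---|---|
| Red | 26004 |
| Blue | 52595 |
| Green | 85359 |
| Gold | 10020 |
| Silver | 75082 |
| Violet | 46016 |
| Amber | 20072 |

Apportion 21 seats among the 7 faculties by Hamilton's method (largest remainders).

Total 315148; standard divisor 315148/21 ≈ 15007.048.
Standard quotas: Red 1.7328, Blue 3.5047, Green 5.6879, Gold 0.6677, Silver 5.0031, Violet 3.0663, Amber 1.3375.
Lower quotas: Red 1, Blue 3, Green 5, Gold 0, Silver 5, Violet 3, Amber 1 (sum 18, leaving 3 seats).
Remainders in descending order: Red 0.7328, Green 0.6879, Gold 0.6677, Blue 0.5047, Amber 0.3375, Violet 0.0663, Silver 0.0031.
Largest remainders: Red, Green, Gold receive the extra seats.

Red: 2, Blue: 3, Green: 6, Gold: 1, Silver: 5, Violet: 3, Amber: 1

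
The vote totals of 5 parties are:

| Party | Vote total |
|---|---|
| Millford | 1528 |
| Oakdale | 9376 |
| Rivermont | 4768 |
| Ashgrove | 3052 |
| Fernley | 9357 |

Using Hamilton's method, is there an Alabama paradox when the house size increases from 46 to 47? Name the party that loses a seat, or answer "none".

Millford

At 46 seats: Millford 3, Oakdale 15, Rivermont 8, Ashgrove 5, Fernley 15.
At 47 seats: Millford 2, Oakdale 16, Rivermont 8, Ashgrove 5, Fernley 16.
Millford drops from 3 to 2.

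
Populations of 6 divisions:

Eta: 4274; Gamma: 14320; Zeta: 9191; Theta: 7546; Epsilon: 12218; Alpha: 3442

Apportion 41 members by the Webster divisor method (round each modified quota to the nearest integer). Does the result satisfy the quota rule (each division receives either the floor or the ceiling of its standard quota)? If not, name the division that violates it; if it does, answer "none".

none

Standard quotas: Eta 3.437, Gamma 11.514, Zeta 7.390, Theta 6.067, Epsilon 9.824, Alpha 2.768.
Webster allocation: Eta 3, Gamma 12, Zeta 7, Theta 6, Epsilon 10, Alpha 3.
Every allocation lies between the lower and upper quota.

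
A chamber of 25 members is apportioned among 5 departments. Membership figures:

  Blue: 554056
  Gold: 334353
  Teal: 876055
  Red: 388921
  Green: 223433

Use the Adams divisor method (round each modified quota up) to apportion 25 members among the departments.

Standard divisor 2376818/25 ≈ 95072.72; standard quotas: Blue 5.828, Gold 3.517, Teal 9.215, Red 4.091, Green 2.350.
Rounding up gives 6, 4, 10, 5, 3 = 28 seats, so the divisor must be adjusted.
With modified divisor 110200: modified quotas Blue 5.028, Gold 3.034, Teal 7.950, Red 3.529, Green 2.028.
Rounding up: Blue 6, Gold 4, Teal 8, Red 4, Green 3 (total 25).

Blue 6; Gold 4; Teal 8; Red 4; Green 3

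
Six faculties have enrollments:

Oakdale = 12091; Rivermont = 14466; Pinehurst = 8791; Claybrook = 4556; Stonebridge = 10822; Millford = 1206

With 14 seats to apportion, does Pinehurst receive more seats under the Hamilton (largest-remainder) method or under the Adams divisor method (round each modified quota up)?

Hamilton

Hamilton: Oakdale 3, Rivermont 4, Pinehurst 3, Claybrook 1, Stonebridge 3, Millford 0.
Adams: Oakdale 3, Rivermont 4, Pinehurst 2, Claybrook 1, Stonebridge 3, Millford 1.
Pinehurst gets 3 under Hamilton and 2 under Adams.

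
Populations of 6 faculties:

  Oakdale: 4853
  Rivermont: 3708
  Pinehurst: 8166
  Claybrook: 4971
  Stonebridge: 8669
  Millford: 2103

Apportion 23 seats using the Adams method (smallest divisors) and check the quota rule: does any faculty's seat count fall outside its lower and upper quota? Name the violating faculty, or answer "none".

none

Standard quotas: Oakdale 3.438, Rivermont 2.627, Pinehurst 5.784, Claybrook 3.521, Stonebridge 6.141, Millford 1.490.
Adams allocation: Oakdale 3, Rivermont 3, Pinehurst 5, Claybrook 4, Stonebridge 6, Millford 2.
Every allocation lies between the lower and upper quota.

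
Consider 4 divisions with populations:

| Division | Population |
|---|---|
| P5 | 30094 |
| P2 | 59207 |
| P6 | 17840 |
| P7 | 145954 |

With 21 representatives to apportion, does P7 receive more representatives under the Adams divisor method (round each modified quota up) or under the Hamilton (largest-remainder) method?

Adams: P5 3, P2 5, P6 2, P7 11.
Hamilton: P5 3, P2 5, P6 1, P7 12.
P7 gets 11 under Adams and 12 under Hamilton.

Hamilton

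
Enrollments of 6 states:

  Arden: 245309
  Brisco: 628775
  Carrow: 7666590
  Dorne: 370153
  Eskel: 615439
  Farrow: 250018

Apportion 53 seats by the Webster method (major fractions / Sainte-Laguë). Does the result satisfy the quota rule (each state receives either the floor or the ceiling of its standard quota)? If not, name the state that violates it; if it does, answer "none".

Carrow

Standard quotas: Arden 1.330, Brisco 3.409, Carrow 41.563, Dorne 2.007, Eskel 3.336, Farrow 1.355.
Webster allocation: Arden 1, Brisco 3, Carrow 43, Dorne 2, Eskel 3, Farrow 1.
Carrow has quota 41.563 (lower 41, upper 42) but receives 43 — outside the quota interval.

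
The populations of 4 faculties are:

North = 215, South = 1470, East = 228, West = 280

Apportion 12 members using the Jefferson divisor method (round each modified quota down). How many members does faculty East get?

Standard divisor 2193/12 ≈ 182.75; standard quotas: North 1.176, South 8.044, East 1.248, West 1.532.
Rounding down gives 1, 8, 1, 1 = 11 seats, so the divisor must be adjusted.
With modified divisor 160: modified quotas North 1.344, South 9.188, East 1.425, West 1.750.
Rounding down: North 1, South 9, East 1, West 1 (total 12).
East receives 1.

1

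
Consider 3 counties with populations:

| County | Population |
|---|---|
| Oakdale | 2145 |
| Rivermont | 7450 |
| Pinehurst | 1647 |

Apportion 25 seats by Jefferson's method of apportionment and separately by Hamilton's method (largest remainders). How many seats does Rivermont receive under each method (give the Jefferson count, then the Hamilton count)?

Jefferson: Oakdale 5, Rivermont 17, Pinehurst 3.
Hamilton: Oakdale 5, Rivermont 16, Pinehurst 4.
Rivermont gets 17 under Jefferson and 16 under Hamilton.

17 and 16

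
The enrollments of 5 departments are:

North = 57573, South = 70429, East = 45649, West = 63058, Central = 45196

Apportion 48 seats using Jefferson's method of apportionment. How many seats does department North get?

Standard divisor 281905/48 ≈ 5873.021; standard quotas: North 9.803, South 11.992, East 7.773, West 10.737, Central 7.696.
Rounding down gives 9, 11, 7, 10, 7 = 44 seats, so the divisor must be adjusted.
With modified divisor 5680: modified quotas North 10.136, South 12.399, East 8.037, West 11.102, Central 7.957.
Rounding down: North 10, South 12, East 8, West 11, Central 7 (total 48).
North receives 10.

10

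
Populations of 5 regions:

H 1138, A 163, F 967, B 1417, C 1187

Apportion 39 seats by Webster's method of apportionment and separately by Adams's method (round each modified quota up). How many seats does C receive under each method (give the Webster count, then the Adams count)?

Webster: H 9, A 1, F 8, B 11, C 10.
Adams: H 9, A 2, F 8, B 11, C 9.
C gets 10 under Webster and 9 under Adams.

10 and 9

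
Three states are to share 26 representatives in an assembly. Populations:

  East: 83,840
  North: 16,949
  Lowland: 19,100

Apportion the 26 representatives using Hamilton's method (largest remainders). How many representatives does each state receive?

East=18, North=4, Lowland=4

Total 119889; standard divisor 119889/26 ≈ 4611.115.
Standard quotas: East 18.1822, North 3.6757, Lowland 4.1422.
Lower quotas: East 18, North 3, Lowland 4 (sum 25, leaving 1 seat).
Remainders in descending order: North 0.6757, East 0.1822, Lowland 0.1422.
The surplus seat goes to North.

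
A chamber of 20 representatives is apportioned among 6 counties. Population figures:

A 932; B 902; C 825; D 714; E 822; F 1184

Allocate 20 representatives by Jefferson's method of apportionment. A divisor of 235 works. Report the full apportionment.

A 3, B 3, C 3, D 3, E 3, F 5

With modified divisor 235: modified quotas A 3.966, B 3.838, C 3.511, D 3.038, E 3.498, F 5.038.
Rounding down: A 3, B 3, C 3, D 3, E 3, F 5 (total 20).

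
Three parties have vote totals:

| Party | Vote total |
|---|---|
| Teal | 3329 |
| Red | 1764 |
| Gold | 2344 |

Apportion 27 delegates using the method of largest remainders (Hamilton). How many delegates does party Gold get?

Total 7437; standard divisor 7437/27 ≈ 275.444.
Standard quotas: Teal 12.086, Red 6.404, Gold 8.510.
Lower quotas: Teal 12, Red 6, Gold 8 (sum 26, leaving 1 seat).
Remainders in descending order: Gold 0.510, Red 0.404, Teal 0.086.
The surplus seat goes to Gold.
Gold receives 9.

9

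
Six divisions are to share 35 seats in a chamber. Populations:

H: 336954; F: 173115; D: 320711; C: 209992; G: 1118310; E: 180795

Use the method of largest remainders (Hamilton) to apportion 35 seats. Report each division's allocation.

H 5, F 2, D 5, C 3, G 17, E 3

Total 2339877; standard divisor 2339877/35 ≈ 66853.629.
Standard quotas: H 5.0402, F 2.5895, D 4.7972, C 3.1411, G 16.7277, E 2.7043.
Lower quotas: H 5, F 2, D 4, C 3, G 16, E 2 (sum 32, leaving 3 seats).
Remainders in descending order: D 0.7972, G 0.7277, E 0.7043, F 0.5895, C 0.1411, H 0.0402.
The surplus seats go to D, G, E.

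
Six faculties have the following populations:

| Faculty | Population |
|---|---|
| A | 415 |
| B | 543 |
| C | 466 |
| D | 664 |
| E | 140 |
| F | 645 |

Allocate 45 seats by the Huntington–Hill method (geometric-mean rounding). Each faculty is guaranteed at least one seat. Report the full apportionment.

With divisor 63.7: modified quotas A 6.515, B 8.524, C 7.316, D 10.424, E 2.198, F 10.126.
Geometric-mean thresholds: A √(6·7)=6.481, B √(8·9)=8.485, C √(7·8)=7.483, D √(10·11)=10.488, E √(2·3)=2.449, F √(10·11)=10.488.
Each quota rounded against its threshold gives A 7, B 9, C 7, D 10, E 2, F 10 (total 45).

A 7, B 9, C 7, D 10, E 2, F 10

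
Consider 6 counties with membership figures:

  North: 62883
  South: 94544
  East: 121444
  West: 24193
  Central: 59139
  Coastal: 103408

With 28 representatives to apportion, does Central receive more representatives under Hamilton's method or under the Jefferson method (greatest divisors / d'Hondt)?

Hamilton: North 4, South 6, East 7, West 1, Central 4, Coastal 6.
Jefferson: North 4, South 6, East 8, West 1, Central 3, Coastal 6.
Central gets 4 under Hamilton and 3 under Jefferson.

Hamilton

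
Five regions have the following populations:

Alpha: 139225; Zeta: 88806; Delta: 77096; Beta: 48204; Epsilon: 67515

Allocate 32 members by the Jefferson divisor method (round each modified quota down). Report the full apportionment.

Standard divisor 420846/32 ≈ 13151.438; standard quotas: Alpha 10.586, Zeta 6.753, Delta 5.862, Beta 3.665, Epsilon 5.134.
Rounding down gives 10, 6, 5, 3, 5 = 29 seats, so the divisor must be adjusted.
With modified divisor 12400: modified quotas Alpha 11.228, Zeta 7.162, Delta 6.217, Beta 3.887, Epsilon 5.445.
Rounding down: Alpha 11, Zeta 7, Delta 6, Beta 3, Epsilon 5 (total 32).

Alpha 11, Zeta 7, Delta 6, Beta 3, Epsilon 5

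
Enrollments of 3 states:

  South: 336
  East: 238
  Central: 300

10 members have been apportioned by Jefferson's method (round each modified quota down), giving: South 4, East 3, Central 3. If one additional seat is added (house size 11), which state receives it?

Central

Priority for the next seat is population ÷ (current seats + 1).
Priorities: South 67.200, East 59.500, Central 75.000.
Highest priority: Central.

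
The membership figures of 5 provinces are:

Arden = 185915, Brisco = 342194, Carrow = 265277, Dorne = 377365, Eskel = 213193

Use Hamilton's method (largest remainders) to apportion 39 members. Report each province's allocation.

Arden=5; Brisco=10; Carrow=7; Dorne=11; Eskel=6

Total 1383944; standard divisor 1383944/39 ≈ 35485.744.
Standard quotas: Arden 5.2391, Brisco 9.6431, Carrow 7.4756, Dorne 10.6343, Eskel 6.0078.
Lower quotas: Arden 5, Brisco 9, Carrow 7, Dorne 10, Eskel 6 (sum 37, leaving 2 seats).
Remainders in descending order: Brisco 0.6431, Dorne 0.6343, Carrow 0.4756, Arden 0.2391, Eskel 0.0078.
The surplus seats go to Brisco, Dorne.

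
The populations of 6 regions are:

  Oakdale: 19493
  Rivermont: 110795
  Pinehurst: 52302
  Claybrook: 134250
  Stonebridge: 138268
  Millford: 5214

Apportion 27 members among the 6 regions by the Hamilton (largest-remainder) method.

Oakdale=1, Rivermont=7, Pinehurst=3, Claybrook=8, Stonebridge=8, Millford=0

The standard divisor is 460322/27 ≈ 17048.963.
Standard quotas: Oakdale 1.1434, Rivermont 6.4986, Pinehurst 3.0678, Claybrook 7.8744, Stonebridge 8.1101, Millford 0.3058.
Lower quotas: Oakdale 1, Rivermont 6, Pinehurst 3, Claybrook 7, Stonebridge 8, Millford 0 (sum 25, leaving 2 seats).
Remainders in descending order: Claybrook 0.8744, Rivermont 0.4986, Millford 0.3058, Oakdale 0.1434, Stonebridge 0.1101, Pinehurst 0.0678.
The surplus seats go to Claybrook, Rivermont.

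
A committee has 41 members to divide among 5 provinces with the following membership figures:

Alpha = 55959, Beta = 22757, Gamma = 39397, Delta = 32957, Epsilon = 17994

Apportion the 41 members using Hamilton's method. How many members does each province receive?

Alpha=14, Beta=5, Gamma=10, Delta=8, Epsilon=4

The standard divisor is 169064/41 ≈ 4123.512.
Standard quotas: Alpha 13.5707, Beta 5.5188, Gamma 9.5542, Delta 7.9925, Epsilon 4.3638.
Lower quotas: Alpha 13, Beta 5, Gamma 9, Delta 7, Epsilon 4 (sum 38, leaving 3 seats).
Remainders in descending order: Delta 0.9925, Alpha 0.5707, Gamma 0.5542, Beta 0.5188, Epsilon 0.3638.
Largest remainders: Delta, Alpha, Gamma receive the extra seats.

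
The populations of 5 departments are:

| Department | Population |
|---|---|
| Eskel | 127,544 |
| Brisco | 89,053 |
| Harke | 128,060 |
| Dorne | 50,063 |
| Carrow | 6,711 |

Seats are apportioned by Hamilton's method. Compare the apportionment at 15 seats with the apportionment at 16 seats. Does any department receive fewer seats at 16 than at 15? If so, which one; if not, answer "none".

none

At 15 seats: Eskel 5, Brisco 3, Harke 5, Dorne 2, Carrow 0.
At 16 seats: Eskel 5, Brisco 4, Harke 5, Dorne 2, Carrow 0.
No department's allocation decreased.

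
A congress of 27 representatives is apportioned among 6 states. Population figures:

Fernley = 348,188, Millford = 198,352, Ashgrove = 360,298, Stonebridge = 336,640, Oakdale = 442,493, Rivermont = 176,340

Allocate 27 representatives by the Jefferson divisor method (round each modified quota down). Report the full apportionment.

Fernley: 5, Millford: 3, Ashgrove: 5, Stonebridge: 5, Oakdale: 7, Rivermont: 2

Standard divisor 1862311/27 ≈ 68974.481; standard quotas: Fernley 5.048, Millford 2.876, Ashgrove 5.224, Stonebridge 4.881, Oakdale 6.415, Rivermont 2.557.
Rounding down gives 5, 2, 5, 4, 6, 2 = 24 seats, so the divisor must be adjusted.
With modified divisor 61600: modified quotas Fernley 5.652, Millford 3.220, Ashgrove 5.849, Stonebridge 5.465, Oakdale 7.183, Rivermont 2.863.
Rounding down: Fernley 5, Millford 3, Ashgrove 5, Stonebridge 5, Oakdale 7, Rivermont 2 (total 27).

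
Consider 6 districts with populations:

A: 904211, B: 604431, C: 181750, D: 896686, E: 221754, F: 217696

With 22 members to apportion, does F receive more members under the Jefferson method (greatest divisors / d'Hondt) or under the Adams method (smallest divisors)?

Jefferson: A 7, B 5, C 1, D 7, E 1, F 1.
Adams: A 6, B 4, C 2, D 6, E 2, F 2.
F gets 1 under Jefferson and 2 under Adams.

Adams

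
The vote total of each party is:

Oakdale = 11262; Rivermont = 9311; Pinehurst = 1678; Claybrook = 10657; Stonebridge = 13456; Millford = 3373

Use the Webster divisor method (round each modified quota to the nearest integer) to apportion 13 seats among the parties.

Oakdale 3, Rivermont 2, Pinehurst 0, Claybrook 3, Stonebridge 4, Millford 1

Standard divisor 49737/13 ≈ 3825.923; standard quotas: Oakdale 2.944, Rivermont 2.434, Pinehurst 0.439, Claybrook 2.785, Stonebridge 3.517, Millford 0.882.
Rounding to the nearest integer gives Oakdale 3, Rivermont 2, Pinehurst 0, Claybrook 3, Stonebridge 4, Millford 1 — total 13, matching the house size, so no adjustment is needed.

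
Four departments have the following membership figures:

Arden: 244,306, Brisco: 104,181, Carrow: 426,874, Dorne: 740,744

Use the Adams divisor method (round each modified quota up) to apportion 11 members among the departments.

Standard divisor 1516105/11 ≈ 137827.727; standard quotas: Arden 1.773, Brisco 0.756, Carrow 3.097, Dorne 5.374.
Rounding up gives 2, 1, 4, 6 = 13 seats, so the divisor must be adjusted.
With modified divisor 166700: modified quotas Arden 1.466, Brisco 0.625, Carrow 2.561, Dorne 4.444.
Rounding up: Arden 2, Brisco 1, Carrow 3, Dorne 5 (total 11).

Arden 2; Brisco 1; Carrow 3; Dorne 5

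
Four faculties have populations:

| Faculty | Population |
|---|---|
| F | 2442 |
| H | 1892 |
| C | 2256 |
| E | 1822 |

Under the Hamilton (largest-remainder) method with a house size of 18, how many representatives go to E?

4

The standard divisor is 8412/18 ≈ 467.333.
Standard quotas: F 5.225, H 4.049, C 4.827, E 3.899.
Lower quotas: F 5, H 4, C 4, E 3 (sum 16, leaving 2 seats).
Remainders in descending order: E 0.899, C 0.827, F 0.225, H 0.049.
Largest remainders: E, C receive the extra seats.
E receives 4.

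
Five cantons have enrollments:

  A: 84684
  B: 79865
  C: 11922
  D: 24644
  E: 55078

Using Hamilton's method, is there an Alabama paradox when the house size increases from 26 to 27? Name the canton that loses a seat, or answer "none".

none

At 26 seats: A 9, B 8, C 1, D 2, E 6.
At 27 seats: A 9, B 8, C 1, D 3, E 6.
No canton's allocation decreased.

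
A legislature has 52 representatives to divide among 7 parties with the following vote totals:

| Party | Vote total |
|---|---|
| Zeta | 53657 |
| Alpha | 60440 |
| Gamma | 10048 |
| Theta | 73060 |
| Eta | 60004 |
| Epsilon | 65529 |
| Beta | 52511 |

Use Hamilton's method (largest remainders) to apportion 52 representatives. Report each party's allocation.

The standard divisor is 375249/52 ≈ 7216.327.
Standard quotas: Zeta 7.4355, Alpha 8.3755, Gamma 1.3924, Theta 10.1243, Eta 8.3150, Epsilon 9.0807, Beta 7.2767.
Lower quotas: Zeta 7, Alpha 8, Gamma 1, Theta 10, Eta 8, Epsilon 9, Beta 7 (sum 50, leaving 2 seats).
Remainders in descending order: Zeta 0.4355, Gamma 0.3924, Alpha 0.3755, Eta 0.3150, Beta 0.2767, Theta 0.1243, Epsilon 0.0807.
Largest remainders: Zeta, Gamma receive the extra seats.

Zeta 8; Alpha 8; Gamma 2; Theta 10; Eta 8; Epsilon 9; Beta 7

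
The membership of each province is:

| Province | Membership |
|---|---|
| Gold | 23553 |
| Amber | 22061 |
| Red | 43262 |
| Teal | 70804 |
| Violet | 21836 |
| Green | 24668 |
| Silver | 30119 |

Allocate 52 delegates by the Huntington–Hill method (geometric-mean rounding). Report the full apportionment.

With divisor 4565: modified quotas Gold 5.159, Amber 4.833, Red 9.477, Teal 15.510, Violet 4.783, Green 5.404, Silver 6.598.
Geometric-mean thresholds: Gold √(5·6)=5.477, Amber √(4·5)=4.472, Red √(9·10)=9.487, Teal √(15·16)=15.492, Violet √(4·5)=4.472, Green √(5·6)=5.477, Silver √(6·7)=6.481.
Each quota rounded against its threshold gives Gold 5, Amber 5, Red 9, Teal 16, Violet 5, Green 5, Silver 7 (total 52).

Gold 5, Amber 5, Red 9, Teal 16, Violet 5, Green 5, Silver 7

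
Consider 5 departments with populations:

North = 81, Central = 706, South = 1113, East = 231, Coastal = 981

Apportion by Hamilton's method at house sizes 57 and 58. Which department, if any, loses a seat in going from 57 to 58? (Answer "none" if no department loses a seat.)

none

At 57 seats: North 2, Central 13, South 20, East 4, Coastal 18.
At 58 seats: North 2, Central 13, South 21, East 4, Coastal 18.
No department's allocation decreased.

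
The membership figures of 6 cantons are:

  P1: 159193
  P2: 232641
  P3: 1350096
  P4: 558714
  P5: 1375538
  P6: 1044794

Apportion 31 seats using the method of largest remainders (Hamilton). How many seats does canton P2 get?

Total 4720976; standard divisor 4720976/31 ≈ 152289.548.
Standard quotas: P1 1.0453, P2 1.5276, P3 8.8653, P4 3.6688, P5 9.0324, P6 6.8606.
Lower quotas: P1 1, P2 1, P3 8, P4 3, P5 9, P6 6 (sum 28, leaving 3 seats).
Remainders in descending order: P3 0.8653, P6 0.8606, P4 0.6688, P2 0.5276, P1 0.0453, P5 0.0324.
The surplus seats go to P3, P6, P4.
P2 receives 1.

1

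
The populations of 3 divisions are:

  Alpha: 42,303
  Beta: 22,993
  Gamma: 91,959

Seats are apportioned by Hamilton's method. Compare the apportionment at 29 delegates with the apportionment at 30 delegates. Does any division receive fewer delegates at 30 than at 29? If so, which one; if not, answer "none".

At 29 seats: Alpha 8, Beta 4, Gamma 17.
At 30 seats: Alpha 8, Beta 4, Gamma 18.
No division's allocation decreased.

none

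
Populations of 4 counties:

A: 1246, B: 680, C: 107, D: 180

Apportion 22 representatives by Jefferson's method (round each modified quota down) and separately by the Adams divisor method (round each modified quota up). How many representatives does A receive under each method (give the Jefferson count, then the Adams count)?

Jefferson: A 13, B 7, C 1, D 1.
Adams: A 12, B 7, C 1, D 2.
A gets 13 under Jefferson and 12 under Adams.

13 and 12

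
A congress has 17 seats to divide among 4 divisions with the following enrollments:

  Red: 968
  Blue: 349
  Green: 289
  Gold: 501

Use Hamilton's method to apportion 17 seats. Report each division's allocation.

Standard divisor: 2107 ÷ 17 ≈ 123.941.
Standard quotas: Red 7.810, Blue 2.816, Green 2.332, Gold 4.042.
Lower quotas: Red 7, Blue 2, Green 2, Gold 4 (sum 15, leaving 2 seats).
Remainders in descending order: Blue 0.816, Red 0.810, Green 0.332, Gold 0.042.
Largest remainders: Blue, Red receive the extra seats.

Red=8, Blue=3, Green=2, Gold=4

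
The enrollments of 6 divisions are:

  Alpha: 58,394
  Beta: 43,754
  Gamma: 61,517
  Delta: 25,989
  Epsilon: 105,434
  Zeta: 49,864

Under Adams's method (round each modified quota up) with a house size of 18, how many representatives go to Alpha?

3

Standard divisor 344952/18 ≈ 19164; standard quotas: Alpha 3.047, Beta 2.283, Gamma 3.210, Delta 1.356, Epsilon 5.502, Zeta 2.602.
Rounding up gives 4, 3, 4, 2, 6, 3 = 22 seats, so the divisor must be adjusted.
With modified divisor 23400: modified quotas Alpha 2.495, Beta 1.870, Gamma 2.629, Delta 1.111, Epsilon 4.506, Zeta 2.131.
Rounding up: Alpha 3, Beta 2, Gamma 3, Delta 2, Epsilon 5, Zeta 3 (total 18).
Alpha receives 3.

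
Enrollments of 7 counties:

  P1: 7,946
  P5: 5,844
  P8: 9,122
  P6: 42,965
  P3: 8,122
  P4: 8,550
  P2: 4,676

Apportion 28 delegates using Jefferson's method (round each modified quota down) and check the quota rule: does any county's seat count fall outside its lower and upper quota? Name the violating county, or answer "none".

P6

Standard quotas: P1 2.551, P5 1.876, P8 2.928, P6 13.792, P3 2.607, P4 2.745, P2 1.501.
Jefferson allocation: P1 2, P5 2, P8 3, P6 15, P3 2, P4 3, P2 1.
P6 has quota 13.792 (lower 13, upper 14) but receives 15 — outside the quota interval.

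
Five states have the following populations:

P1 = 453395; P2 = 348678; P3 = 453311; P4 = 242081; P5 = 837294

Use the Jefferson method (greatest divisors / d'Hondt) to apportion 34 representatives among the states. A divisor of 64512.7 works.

P1 7, P2 5, P3 7, P4 3, P5 12

With modified divisor 64512.7: modified quotas P1 7.028, P2 5.405, P3 7.027, P4 3.752, P5 12.979.
Rounding down: P1 7, P2 5, P3 7, P4 3, P5 12 (total 34).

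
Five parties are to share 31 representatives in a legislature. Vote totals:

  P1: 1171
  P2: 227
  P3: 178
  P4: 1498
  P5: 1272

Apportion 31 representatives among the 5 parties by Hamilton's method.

P1 8, P2 2, P3 1, P4 11, P5 9

Standard divisor: 4346 ÷ 31 ≈ 140.194.
Standard quotas: P1 8.353, P2 1.619, P3 1.270, P4 10.685, P5 9.073.
Lower quotas: P1 8, P2 1, P3 1, P4 10, P5 9 (sum 29, leaving 2 seats).
Remainders in descending order: P4 0.685, P2 0.619, P1 0.353, P3 0.270, P5 0.073.
The surplus seats go to P4, P2.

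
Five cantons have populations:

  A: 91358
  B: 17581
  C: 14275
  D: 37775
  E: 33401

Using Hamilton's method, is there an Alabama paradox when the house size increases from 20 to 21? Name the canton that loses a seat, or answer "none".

C

At 20 seats: A 9, B 2, C 2, D 4, E 3.
At 21 seats: A 10, B 2, C 1, D 4, E 4.
C drops from 2 to 1.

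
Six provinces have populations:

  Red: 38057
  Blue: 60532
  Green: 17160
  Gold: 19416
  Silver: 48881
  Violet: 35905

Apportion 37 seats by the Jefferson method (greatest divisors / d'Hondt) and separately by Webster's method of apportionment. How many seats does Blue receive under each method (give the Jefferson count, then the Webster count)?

Jefferson: Red 6, Blue 11, Green 3, Gold 3, Silver 8, Violet 6.
Webster: Red 7, Blue 10, Green 3, Gold 3, Silver 8, Violet 6.
Blue gets 11 under Jefferson and 10 under Webster.

11 and 10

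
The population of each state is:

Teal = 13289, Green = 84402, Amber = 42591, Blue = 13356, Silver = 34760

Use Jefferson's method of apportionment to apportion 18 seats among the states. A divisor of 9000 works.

Teal 1; Green 9; Amber 4; Blue 1; Silver 3

With modified divisor 9000: modified quotas Teal 1.477, Green 9.378, Amber 4.732, Blue 1.484, Silver 3.862.
Rounding down: Teal 1, Green 9, Amber 4, Blue 1, Silver 3 (total 18).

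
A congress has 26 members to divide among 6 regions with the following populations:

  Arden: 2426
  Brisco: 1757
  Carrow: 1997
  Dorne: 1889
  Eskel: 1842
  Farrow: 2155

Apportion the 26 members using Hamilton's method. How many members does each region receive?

The standard divisor is 12066/26 ≈ 464.077.
Standard quotas: Arden 5.228, Brisco 3.786, Carrow 4.303, Dorne 4.070, Eskel 3.969, Farrow 4.644.
Lower quotas: Arden 5, Brisco 3, Carrow 4, Dorne 4, Eskel 3, Farrow 4 (sum 23, leaving 3 seats).
Remainders in descending order: Eskel 0.969, Brisco 0.786, Farrow 0.644, Carrow 0.303, Arden 0.228, Dorne 0.070.
The surplus seats go to Eskel, Brisco, Farrow.

Arden 5; Brisco 4; Carrow 4; Dorne 4; Eskel 4; Farrow 5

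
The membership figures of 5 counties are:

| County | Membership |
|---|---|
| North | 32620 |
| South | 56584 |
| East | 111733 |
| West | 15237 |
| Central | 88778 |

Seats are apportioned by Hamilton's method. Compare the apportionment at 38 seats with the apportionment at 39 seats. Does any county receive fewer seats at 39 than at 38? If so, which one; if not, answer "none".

none

At 38 seats: North 4, South 7, East 14, West 2, Central 11.
At 39 seats: North 4, South 7, East 14, West 2, Central 12.
No county's allocation decreased.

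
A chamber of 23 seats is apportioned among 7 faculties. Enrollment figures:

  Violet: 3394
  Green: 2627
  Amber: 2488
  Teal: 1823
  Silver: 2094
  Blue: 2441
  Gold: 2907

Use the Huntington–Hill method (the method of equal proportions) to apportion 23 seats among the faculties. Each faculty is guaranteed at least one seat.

Violet=5, Green=3, Amber=3, Teal=2, Silver=3, Blue=3, Gold=4

With divisor 758.6: modified quotas Violet 4.474, Green 3.463, Amber 3.280, Teal 2.403, Silver 2.760, Blue 3.218, Gold 3.832.
Geometric-mean thresholds: Violet √(4·5)=4.472, Green √(3·4)=3.464, Amber √(3·4)=3.464, Teal √(2·3)=2.449, Silver √(2·3)=2.449, Blue √(3·4)=3.464, Gold √(3·4)=3.464.
Each quota rounded against its threshold gives Violet 5, Green 3, Amber 3, Teal 2, Silver 3, Blue 3, Gold 4 (total 23).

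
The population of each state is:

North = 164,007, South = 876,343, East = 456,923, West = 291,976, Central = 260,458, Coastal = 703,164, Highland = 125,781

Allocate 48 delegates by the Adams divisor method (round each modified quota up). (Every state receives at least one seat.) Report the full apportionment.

North: 3, South: 14, East: 8, West: 5, Central: 5, Coastal: 11, Highland: 2

Standard divisor 2878652/48 ≈ 59971.917; standard quotas: North 2.735, South 14.613, East 7.619, West 4.869, Central 4.343, Coastal 11.725, Highland 2.097.
Rounding up gives 3, 15, 8, 5, 5, 12, 3 = 51 seats, so the divisor must be adjusted.
With modified divisor 64500: modified quotas North 2.543, South 13.587, East 7.084, West 4.527, Central 4.038, Coastal 10.902, Highland 1.950.
Rounding up: North 3, South 14, East 8, West 5, Central 5, Coastal 11, Highland 2 (total 48).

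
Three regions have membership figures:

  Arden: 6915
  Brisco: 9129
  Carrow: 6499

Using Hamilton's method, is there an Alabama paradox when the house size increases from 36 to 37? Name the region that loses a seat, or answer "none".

none

At 36 seats: Arden 11, Brisco 15, Carrow 10.
At 37 seats: Arden 11, Brisco 15, Carrow 11.
No region's allocation decreased.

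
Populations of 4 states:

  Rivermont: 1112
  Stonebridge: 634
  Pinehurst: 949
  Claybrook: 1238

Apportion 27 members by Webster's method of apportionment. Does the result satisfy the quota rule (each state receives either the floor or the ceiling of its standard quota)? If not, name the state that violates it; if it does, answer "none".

Standard quotas: Rivermont 7.634, Stonebridge 4.352, Pinehurst 6.515, Claybrook 8.499.
Webster allocation: Rivermont 8, Stonebridge 4, Pinehurst 7, Claybrook 8.
Every allocation lies between the lower and upper quota.

none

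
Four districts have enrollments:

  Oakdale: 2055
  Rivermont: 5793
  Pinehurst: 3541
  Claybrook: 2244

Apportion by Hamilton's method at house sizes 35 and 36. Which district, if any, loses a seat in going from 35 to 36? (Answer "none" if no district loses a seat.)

At 35 seats: Oakdale 5, Rivermont 15, Pinehurst 9, Claybrook 6.
At 36 seats: Oakdale 6, Rivermont 15, Pinehurst 9, Claybrook 6.
No district's allocation decreased.

none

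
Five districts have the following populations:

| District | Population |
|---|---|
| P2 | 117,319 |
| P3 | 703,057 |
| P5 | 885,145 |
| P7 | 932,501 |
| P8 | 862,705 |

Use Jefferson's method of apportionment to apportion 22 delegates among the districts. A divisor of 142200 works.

With modified divisor 142200: modified quotas P2 0.825, P3 4.944, P5 6.225, P7 6.558, P8 6.067.
Rounding down: P2 0, P3 4, P5 6, P7 6, P8 6 (total 22).

P2=0; P3=4; P5=6; P7=6; P8=6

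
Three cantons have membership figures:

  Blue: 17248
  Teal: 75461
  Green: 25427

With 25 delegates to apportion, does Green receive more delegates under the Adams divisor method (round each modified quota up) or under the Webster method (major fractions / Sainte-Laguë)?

Adams

Adams: Blue 4, Teal 15, Green 6.
Webster: Blue 4, Teal 16, Green 5.
Green gets 6 under Adams and 5 under Webster.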